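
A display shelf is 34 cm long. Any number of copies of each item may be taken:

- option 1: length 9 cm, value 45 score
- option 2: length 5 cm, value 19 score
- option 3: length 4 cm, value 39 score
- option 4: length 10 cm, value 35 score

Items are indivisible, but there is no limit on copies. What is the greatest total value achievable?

Best value-per-unit is option 3 at 39/4, and filling with it alone uses length 8×4=32. No mix of the others beats 8×39 = 312.

312 score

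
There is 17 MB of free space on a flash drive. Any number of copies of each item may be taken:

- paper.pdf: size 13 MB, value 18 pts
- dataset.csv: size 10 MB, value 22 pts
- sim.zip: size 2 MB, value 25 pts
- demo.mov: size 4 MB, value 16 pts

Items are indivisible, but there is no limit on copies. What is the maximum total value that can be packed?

200 pts

Best value-per-unit is sim.zip at 25/2, and filling with it alone uses size 8×2=16. No mix of the others beats 8×25 = 200.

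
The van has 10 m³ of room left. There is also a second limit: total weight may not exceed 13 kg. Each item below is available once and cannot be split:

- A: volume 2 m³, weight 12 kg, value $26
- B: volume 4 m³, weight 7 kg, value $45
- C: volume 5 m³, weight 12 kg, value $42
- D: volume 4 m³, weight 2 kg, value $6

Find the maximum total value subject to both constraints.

Feasible sets respecting both limits:
- B+D: volume 8, weight 9, value 51
- B: volume 4, weight 7, value 45
- C: volume 5, weight 12, value 42
Best: $51.

$51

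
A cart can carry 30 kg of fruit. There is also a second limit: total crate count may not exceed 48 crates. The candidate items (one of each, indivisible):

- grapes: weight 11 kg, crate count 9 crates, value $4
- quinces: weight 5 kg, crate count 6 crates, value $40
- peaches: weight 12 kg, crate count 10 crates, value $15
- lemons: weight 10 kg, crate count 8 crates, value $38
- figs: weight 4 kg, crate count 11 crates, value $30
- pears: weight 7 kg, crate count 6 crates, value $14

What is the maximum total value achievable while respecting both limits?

$122

Feasible sets respecting both limits:
- quinces+lemons+figs+pears: weight 26, crate count 31, value 122
- grapes+quinces+lemons+figs: weight 30, crate count 34, value 112
- quinces+lemons+figs: weight 19, crate count 25, value 108
- quinces+peaches+figs+pears: weight 28, crate count 33, value 99
Best: $122.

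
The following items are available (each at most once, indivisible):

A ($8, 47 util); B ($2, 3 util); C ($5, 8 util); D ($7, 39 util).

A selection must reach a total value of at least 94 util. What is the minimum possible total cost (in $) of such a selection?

Subsets with value ≥ 94, sorted by total cost:
- A+C+D: cost 20, value 94
- A+B+C+D: cost 22, value 97
Minimum cost: 20 $.

20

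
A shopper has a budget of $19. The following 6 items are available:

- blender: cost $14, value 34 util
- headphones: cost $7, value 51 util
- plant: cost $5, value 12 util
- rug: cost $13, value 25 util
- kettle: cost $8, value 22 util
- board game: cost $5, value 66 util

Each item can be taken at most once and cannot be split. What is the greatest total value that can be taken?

129 util

Check high-value combinations within $19:
- headphones+plant+board game: cost 7+5+5=17, value 51+12+66=129
- headphones+board game: cost 7+5=12, value 51+66=117
- plant+kettle+board game: cost 5+8+5=18, value 12+22+66=100
- blender+board game: cost 14+5=19, value 34+66=100
- rug+board game: cost 13+5=18, value 25+66=91
Best: 129 util.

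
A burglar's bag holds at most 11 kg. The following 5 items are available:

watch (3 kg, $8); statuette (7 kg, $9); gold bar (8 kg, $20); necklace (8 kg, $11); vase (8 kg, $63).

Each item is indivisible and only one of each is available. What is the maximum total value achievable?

Check high-value combinations within 11 kg:
- watch+vase: weight 3+8=11, value 8+63=71
- vase: weight 8, value 63
- watch+gold bar: weight 3+8=11, value 8+20=28
- gold bar: weight 8, value 20
- watch+necklace: weight 3+8=11, value 8+11=19
Best: $71.

$71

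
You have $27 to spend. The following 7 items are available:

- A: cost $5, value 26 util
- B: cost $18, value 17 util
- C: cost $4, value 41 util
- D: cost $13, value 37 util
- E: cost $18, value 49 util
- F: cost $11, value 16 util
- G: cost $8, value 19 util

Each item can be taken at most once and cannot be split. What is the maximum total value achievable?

116 util

This is a 0/1 knapsack; check combinations near the capacity.
- A+C+E: cost 5+4+18=27, value 26+41+49=116
- A+C+D: cost 5+4+13=22, value 26+41+37=104
- C+D+G: cost 4+13+8=25, value 41+37+19=97
- C+E: cost 4+18=22, value 41+49=90
- A+C+G: cost 5+4+8=17, value 26+41+19=86
Best: 116 util.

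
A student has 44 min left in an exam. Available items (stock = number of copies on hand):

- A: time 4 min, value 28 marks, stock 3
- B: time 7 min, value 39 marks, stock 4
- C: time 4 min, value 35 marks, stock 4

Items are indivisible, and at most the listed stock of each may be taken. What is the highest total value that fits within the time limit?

302 marks

Top feasible selections:
- 3×A + 2×B + 4×C: time 42, value 302
- 4×B + 4×C: time 44, value 296
- 1×A + 4×B + 3×C: time 44, value 289
Best: 302 marks.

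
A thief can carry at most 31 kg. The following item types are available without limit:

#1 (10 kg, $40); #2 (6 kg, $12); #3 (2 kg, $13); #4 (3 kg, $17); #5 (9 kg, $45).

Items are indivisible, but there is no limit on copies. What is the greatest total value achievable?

Best value-per-unit is #3 at 13/2; filling with it alone gives 15×13 = 195.
Optimal mix: 14×#3 + 1×#4 → weight 31, value 199.

$199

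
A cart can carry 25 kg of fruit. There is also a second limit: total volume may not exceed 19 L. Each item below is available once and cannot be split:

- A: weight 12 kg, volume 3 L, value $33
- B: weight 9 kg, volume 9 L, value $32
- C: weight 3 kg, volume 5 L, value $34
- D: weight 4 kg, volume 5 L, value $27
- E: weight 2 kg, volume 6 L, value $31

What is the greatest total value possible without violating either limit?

$125

Feasible sets respecting both limits:
- A+C+D+E: weight 21, volume 19, value 125
- A+B+C: weight 24, volume 17, value 99
- A+C+E: weight 17, volume 14, value 98
- A+B+E: weight 23, volume 18, value 96
Best: $125.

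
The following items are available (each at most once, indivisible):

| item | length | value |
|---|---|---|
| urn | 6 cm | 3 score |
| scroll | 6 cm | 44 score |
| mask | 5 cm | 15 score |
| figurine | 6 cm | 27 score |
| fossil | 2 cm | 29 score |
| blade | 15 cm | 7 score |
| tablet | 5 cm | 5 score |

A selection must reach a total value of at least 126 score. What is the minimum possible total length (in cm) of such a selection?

39

Subsets with value ≥ 126, sorted by total length:
- scroll+mask+figurine+fossil+blade+tablet: length 39, value 127
- urn+scroll+mask+figurine+fossil+blade+tablet: length 45, value 130
Minimum length: 39 cm.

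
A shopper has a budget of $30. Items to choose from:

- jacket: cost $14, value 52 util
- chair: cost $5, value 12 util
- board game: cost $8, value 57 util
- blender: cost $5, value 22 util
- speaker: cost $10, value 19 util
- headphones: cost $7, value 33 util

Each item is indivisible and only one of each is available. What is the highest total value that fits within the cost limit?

Check high-value combinations within $30:
- jacket+board game+headphones: cost 14+8+7=29, value 52+57+33=142
- jacket+board game+blender: cost 14+8+5=27, value 52+57+22=131
- board game+blender+speaker+headphones: cost 8+5+10+7=30, value 57+22+19+33=131
- chair+board game+blender+headphones: cost 5+8+5+7=25, value 12+57+22+33=124
Best: 142 util.

142 util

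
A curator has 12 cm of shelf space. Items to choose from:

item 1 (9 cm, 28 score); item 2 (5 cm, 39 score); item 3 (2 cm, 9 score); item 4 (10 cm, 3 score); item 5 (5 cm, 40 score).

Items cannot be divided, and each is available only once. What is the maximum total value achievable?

This is a 0/1 knapsack; check combinations near the capacity.
- item 2+item 3+item 5: length 5+2+5=12, value 39+9+40=88
- item 2+item 5: length 5+5=10, value 39+40=79
- item 3+item 5: length 2+5=7, value 9+40=49
- item 2+item 3: length 5+2=7, value 39+9=48
- item 5: length 5, value 40
Best: 88 score.

88 score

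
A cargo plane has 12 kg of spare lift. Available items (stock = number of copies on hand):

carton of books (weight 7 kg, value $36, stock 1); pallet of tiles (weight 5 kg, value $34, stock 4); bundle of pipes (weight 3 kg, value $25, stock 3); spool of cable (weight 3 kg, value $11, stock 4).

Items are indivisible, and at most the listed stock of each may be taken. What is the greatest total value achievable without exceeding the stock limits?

$86

Best selections within weight 12 and stock limits:
- 3×bundle of pipes + 1×spool of cable: weight 12, value 86
- 1×pallet of tiles + 2×bundle of pipes: weight 11, value 84
- 3×bundle of pipes: weight 9, value 75
- 2×bundle of pipes + 2×spool of cable: weight 12, value 72
Best: $86.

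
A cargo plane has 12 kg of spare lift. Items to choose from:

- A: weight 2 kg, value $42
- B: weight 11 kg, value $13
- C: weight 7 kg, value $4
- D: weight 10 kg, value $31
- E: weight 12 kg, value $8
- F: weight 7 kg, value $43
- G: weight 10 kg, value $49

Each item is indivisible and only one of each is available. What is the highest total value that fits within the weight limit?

$91

This is a 0/1 knapsack; check combinations near the capacity.
- A+G: weight 2+10=12, value 42+49=91
- A+F: weight 2+7=9, value 42+43=85
- A+D: weight 2+10=12, value 42+31=73
- G: weight 10, value 49
- A+C: weight 2+7=9, value 42+4=46
Best: $91.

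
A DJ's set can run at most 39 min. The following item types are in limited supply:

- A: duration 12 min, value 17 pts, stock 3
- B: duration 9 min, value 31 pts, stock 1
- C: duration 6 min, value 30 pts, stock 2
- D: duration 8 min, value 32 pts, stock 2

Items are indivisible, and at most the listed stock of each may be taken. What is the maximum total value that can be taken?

Best selections within duration 39 and stock limits:
- 1×B + 2×C + 2×D: duration 37, value 155
- 1×B + 1×C + 2×D: duration 31, value 125
Best: 155 pts.

155 pts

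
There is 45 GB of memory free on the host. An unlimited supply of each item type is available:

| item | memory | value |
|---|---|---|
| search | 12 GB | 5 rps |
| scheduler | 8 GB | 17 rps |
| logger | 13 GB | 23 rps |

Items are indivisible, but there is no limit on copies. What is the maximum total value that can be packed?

91 rps

Best value-per-unit is scheduler at 17/8; filling with it alone gives 5×17 = 85.
Optimal mix: 4×scheduler + 1×logger → memory 45, value 91.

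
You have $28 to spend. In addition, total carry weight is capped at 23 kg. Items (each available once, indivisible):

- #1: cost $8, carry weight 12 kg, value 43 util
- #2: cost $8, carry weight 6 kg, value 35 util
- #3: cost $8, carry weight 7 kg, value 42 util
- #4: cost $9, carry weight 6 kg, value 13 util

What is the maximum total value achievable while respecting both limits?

90 util

Feasible sets respecting both limits:
- #2+#3+#4: cost 25, carry weight 19, value 90
- #1+#3: cost 16, carry weight 19, value 85
- #1+#2: cost 16, carry weight 18, value 78
Best: 90 util.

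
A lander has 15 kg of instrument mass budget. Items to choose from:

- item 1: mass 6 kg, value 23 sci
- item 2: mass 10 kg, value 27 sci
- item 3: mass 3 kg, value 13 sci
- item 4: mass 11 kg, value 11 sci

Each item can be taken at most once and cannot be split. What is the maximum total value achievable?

40 sci

Check high-value combinations within 15 kg:
- item 2+item 3: mass 10+3=13, value 27+13=40
- item 1+item 3: mass 6+3=9, value 23+13=36
- item 2: mass 10, value 27
- item 3+item 4: mass 3+11=14, value 13+11=24
Best: 40 sci.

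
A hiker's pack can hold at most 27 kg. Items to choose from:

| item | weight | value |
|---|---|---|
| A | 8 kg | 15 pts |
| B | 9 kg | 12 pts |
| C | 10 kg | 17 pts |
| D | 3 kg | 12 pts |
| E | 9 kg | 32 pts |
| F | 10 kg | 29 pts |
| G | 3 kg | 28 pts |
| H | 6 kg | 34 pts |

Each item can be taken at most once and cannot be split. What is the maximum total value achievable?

Check high-value combinations within 27 kg:
- A+E+G+H: weight 8+9+3+6=26, value 15+32+28+34=109
- D+E+G+H: weight 3+9+3+6=21, value 12+32+28+34=106
- B+E+G+H: weight 9+9+3+6=27, value 12+32+28+34=106
Best: 109 pts.

109 pts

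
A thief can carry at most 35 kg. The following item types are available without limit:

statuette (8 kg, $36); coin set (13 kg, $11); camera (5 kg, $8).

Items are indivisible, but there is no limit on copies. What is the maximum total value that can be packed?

Best value-per-unit is statuette at 36/8, and filling with it alone uses weight 4×8=32. No mix of the others beats 4×36 = 144.

$144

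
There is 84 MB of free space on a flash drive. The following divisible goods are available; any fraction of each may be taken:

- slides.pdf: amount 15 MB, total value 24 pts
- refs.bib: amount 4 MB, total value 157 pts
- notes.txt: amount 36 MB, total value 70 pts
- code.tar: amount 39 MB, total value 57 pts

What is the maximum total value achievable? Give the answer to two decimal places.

Take in order of value per unit:
- refs.bib (157/4 per unit): all 4 → value 157, running total 157.00
- notes.txt (70/36 per unit): all 36 → value 70, running total 227.00
- slides.pdf (24/15 per unit): all 15 → value 24, running total 251.00
- code.tar (57/39 per unit): 29 of 39 → value 29×57/39 = 42.3846, running total 293.38
Total 293.38.

293.38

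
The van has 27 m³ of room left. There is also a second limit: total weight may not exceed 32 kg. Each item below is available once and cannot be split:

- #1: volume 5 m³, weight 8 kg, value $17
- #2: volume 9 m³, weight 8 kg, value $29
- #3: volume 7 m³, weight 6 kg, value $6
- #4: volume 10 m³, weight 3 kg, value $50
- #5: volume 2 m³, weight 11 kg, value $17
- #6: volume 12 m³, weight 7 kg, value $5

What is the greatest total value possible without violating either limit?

$113

Feasible sets respecting both limits:
- #1+#2+#4+#5: volume 26, weight 30, value 113
- #1+#2+#4: volume 24, weight 19, value 96
- #2+#4+#5: volume 21, weight 22, value 96
Best: $113.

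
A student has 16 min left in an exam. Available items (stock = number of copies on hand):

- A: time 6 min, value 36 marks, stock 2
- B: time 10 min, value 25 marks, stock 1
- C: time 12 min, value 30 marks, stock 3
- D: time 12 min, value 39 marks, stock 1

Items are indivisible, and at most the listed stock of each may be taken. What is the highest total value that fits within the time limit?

72 marks

Top feasible selections:
- 2×A: time 12, value 72
- 1×A + 1×B: time 16, value 61
- 1×D: time 12, value 39
Best: 72 marks.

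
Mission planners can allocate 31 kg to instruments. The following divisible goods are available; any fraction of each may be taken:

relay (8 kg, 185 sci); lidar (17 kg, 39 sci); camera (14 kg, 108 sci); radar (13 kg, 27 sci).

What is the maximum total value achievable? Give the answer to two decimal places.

313.65

Take in order of value per unit:
- relay (185/8 per unit): all 8 → value 185, running total 185.00
- camera (108/14 per unit): all 14 → value 108, running total 293.00
- lidar (39/17 per unit): 9 of 17 → value 9×39/17 = 20.6471, running total 313.65
Total 313.65.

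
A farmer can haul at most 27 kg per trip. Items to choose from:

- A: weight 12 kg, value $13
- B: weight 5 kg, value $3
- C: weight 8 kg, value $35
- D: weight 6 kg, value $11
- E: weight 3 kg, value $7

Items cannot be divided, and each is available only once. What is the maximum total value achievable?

$59

This is a 0/1 knapsack; check combinations near the capacity.
- A+C+D: weight 12+8+6=26, value 13+35+11=59
- B+C+D+E: weight 5+8+6+3=22, value 3+35+11+7=56
- A+C+E: weight 12+8+3=23, value 13+35+7=55
- C+D+E: weight 8+6+3=17, value 35+11+7=53
Best: $59.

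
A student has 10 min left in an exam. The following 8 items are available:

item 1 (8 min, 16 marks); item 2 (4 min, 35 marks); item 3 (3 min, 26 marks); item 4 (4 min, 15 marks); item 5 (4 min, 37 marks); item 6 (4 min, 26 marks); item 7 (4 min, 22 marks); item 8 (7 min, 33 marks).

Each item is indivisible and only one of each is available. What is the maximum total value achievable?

72 marks

Check high-value combinations within 10 min:
- item 2+item 5: time 4+4=8, value 35+37=72
- item 3+item 5: time 3+4=7, value 26+37=63
- item 5+item 6: time 4+4=8, value 37+26=63
Best: 72 marks.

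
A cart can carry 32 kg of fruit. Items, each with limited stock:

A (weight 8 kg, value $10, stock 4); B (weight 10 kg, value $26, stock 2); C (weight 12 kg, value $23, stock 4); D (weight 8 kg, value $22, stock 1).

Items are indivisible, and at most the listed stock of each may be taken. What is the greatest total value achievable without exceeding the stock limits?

Top feasible selections:
- 2×B + 1×C: weight 32, value 75
- 2×B + 1×D: weight 28, value 74
- 1×B + 1×C + 1×D: weight 30, value 71
- 2×C + 1×D: weight 32, value 68
Best: $75.

$75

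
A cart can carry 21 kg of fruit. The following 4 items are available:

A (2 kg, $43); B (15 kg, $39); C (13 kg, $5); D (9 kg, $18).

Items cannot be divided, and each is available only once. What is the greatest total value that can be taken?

This is a 0/1 knapsack; check combinations near the capacity.
- A+B: weight 2+15=17, value 43+39=82
- A+D: weight 2+9=11, value 43+18=61
- A+C: weight 2+13=15, value 43+5=48
- A: weight 2, value 43
Best: $82.

$82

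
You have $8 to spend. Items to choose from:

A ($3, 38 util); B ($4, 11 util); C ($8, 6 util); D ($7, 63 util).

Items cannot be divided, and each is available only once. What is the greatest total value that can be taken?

Check high-value combinations within $8:
- D: cost 7, value 63
- A+B: cost 3+4=7, value 38+11=49
- A: cost 3, value 38
Best: 63 util.

63 util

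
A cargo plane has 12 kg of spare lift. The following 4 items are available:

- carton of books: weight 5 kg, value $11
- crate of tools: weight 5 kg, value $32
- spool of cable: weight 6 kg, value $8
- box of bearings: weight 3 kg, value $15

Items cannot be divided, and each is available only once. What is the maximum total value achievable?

$47

Check high-value combinations within 12 kg:
- crate of tools+box of bearings: weight 5+3=8, value 32+15=47
- carton of books+crate of tools: weight 5+5=10, value 11+32=43
- crate of tools+spool of cable: weight 5+6=11, value 32+8=40
- crate of tools: weight 5, value 32
Best: $47.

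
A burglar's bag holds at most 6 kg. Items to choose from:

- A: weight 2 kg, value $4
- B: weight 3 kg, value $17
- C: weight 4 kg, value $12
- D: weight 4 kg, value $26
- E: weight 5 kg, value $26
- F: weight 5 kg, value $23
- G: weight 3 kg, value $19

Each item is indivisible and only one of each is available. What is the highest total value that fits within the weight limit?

Check high-value combinations within 6 kg:
- B+G: weight 3+3=6, value 17+19=36
- A+D: weight 2+4=6, value 4+26=30
- D: weight 4, value 26
- E: weight 5, value 26
- F: weight 5, value 23
Best: $36.

$36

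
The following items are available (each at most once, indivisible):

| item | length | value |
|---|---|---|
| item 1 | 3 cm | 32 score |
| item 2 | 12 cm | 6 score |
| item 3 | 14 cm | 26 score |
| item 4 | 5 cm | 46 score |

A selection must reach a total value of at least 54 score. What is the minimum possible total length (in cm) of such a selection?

8

Subsets with value ≥ 54, sorted by total length:
- item 1+item 4: length 8, value 78
- item 1+item 3: length 17, value 58
Minimum length: 8 cm.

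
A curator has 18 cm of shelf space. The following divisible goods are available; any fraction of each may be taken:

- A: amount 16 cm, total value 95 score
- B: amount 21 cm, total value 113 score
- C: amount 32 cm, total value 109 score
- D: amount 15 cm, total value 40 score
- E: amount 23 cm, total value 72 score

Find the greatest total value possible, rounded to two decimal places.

Take in order of value per unit:
- A (95/16 per unit): all 16 → value 95, running total 95.00
- B (113/21 per unit): 2 of 21 → value 2×113/21 = 10.7619, running total 105.76
Total 105.76.

105.76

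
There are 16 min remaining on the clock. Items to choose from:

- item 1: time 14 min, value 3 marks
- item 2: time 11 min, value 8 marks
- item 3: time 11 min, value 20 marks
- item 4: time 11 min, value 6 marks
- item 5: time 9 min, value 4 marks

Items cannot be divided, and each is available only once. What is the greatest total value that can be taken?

20 marks

Check high-value combinations within 16 min:
- item 3: time 11, value 20
- item 2: time 11, value 8
- item 4: time 11, value 6
- item 5: time 9, value 4
Best: 20 marks.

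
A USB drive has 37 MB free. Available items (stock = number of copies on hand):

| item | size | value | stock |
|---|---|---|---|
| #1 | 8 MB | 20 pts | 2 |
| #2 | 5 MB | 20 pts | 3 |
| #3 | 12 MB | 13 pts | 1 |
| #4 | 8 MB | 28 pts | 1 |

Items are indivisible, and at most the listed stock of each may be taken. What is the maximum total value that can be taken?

Best selections within size 37 and stock limits:
- 1×#1 + 3×#2 + 1×#4: size 31, value 108
- 2×#1 + 2×#2 + 1×#4: size 34, value 108
Best: 108 pts.

108 pts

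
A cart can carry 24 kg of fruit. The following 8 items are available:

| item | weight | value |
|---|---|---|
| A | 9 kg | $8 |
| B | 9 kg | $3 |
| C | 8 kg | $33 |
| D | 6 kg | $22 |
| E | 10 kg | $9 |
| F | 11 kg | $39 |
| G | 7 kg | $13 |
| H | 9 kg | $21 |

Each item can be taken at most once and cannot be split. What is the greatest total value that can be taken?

Check high-value combinations within 24 kg:
- C+D+H: weight 8+6+9=23, value 33+22+21=76
- D+F+G: weight 6+11+7=24, value 22+39+13=74
- C+F: weight 8+11=19, value 33+39=72
- C+D+G: weight 8+6+7=21, value 33+22+13=68
Best: $76.

$76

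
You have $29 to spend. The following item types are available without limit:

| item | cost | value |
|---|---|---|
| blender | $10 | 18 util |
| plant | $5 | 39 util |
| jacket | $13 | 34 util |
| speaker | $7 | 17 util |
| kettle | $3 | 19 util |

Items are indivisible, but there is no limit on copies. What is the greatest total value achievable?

214 util

Best value-per-unit is plant at 39/5; filling with it alone gives 5×39 = 195.
Optimal mix: 5×plant + 1×kettle → cost 28, value 214.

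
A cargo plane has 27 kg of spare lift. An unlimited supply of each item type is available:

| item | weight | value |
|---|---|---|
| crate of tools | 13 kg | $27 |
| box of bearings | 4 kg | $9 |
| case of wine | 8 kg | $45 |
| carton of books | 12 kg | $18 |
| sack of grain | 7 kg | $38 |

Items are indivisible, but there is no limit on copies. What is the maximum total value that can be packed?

Best value-per-unit is case of wine at 45/8; filling with it alone gives 3×45 = 135.
Optimal mix: 1×box of bearings + 2×case of wine + 1×sack of grain → weight 27, value 137.

$137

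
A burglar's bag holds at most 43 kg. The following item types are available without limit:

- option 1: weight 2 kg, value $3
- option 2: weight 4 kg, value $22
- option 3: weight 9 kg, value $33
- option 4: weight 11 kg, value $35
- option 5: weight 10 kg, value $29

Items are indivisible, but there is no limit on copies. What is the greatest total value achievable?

Best value-per-unit is option 2 at 22/4; filling with it alone gives 10×22 = 220.
Optimal mix: 1×option 1 + 10×option 2 → weight 42, value 223.

$223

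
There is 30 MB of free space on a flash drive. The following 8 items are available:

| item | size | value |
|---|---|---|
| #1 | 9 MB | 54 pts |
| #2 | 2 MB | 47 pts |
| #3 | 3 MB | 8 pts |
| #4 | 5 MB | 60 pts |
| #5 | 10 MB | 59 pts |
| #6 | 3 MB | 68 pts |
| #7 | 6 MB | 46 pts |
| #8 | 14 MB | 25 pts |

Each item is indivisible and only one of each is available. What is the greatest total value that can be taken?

288 pts

Check high-value combinations within 30 MB:
- #1+#2+#4+#5+#6: size 9+2+5+10+3=29, value 54+47+60+59+68=288
- #2+#3+#4+#5+#6+#7: size 2+3+5+10+3+6=29, value 47+8+60+59+68+46=288
- #1+#2+#3+#4+#6+#7: size 9+2+3+5+3+6=28, value 54+47+8+60+68+46=283
- #2+#4+#5+#6+#7: size 2+5+10+3+6=26, value 47+60+59+68+46=280
Best: 288 pts.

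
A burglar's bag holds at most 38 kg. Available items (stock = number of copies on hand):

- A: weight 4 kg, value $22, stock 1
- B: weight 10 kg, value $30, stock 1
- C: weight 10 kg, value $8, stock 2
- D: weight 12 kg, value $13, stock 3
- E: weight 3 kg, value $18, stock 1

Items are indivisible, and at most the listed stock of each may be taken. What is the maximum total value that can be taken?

$86

Best selections within weight 38 and stock limits:
- 1×A + 1×B + 2×C + 1×E: weight 37, value 86
- 1×A + 1×B + 1×D + 1×E: weight 29, value 83
- 1×A + 1×B + 1×C + 1×E: weight 27, value 78
Best: $86.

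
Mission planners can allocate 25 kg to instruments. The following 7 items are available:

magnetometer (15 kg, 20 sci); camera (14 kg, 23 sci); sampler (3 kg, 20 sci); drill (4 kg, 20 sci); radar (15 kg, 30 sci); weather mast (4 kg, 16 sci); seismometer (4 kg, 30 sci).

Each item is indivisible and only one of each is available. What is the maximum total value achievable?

Check high-value combinations within 25 kg:
- camera+sampler+drill+seismometer: mass 14+3+4+4=25, value 23+20+20+30=93
- camera+sampler+weather mast+seismometer: mass 14+3+4+4=25, value 23+20+16+30=89
- sampler+drill+weather mast+seismometer: mass 3+4+4+4=15, value 20+20+16+30=86
- sampler+radar+seismometer: mass 3+15+4=22, value 20+30+30=80
- drill+radar+seismometer: mass 4+15+4=23, value 20+30+30=80
Best: 93 sci.

93 sci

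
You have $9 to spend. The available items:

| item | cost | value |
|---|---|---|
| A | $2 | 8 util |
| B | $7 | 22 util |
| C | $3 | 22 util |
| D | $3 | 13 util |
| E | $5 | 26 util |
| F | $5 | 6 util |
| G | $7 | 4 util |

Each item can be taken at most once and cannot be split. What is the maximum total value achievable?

Check high-value combinations within $9:
- C+E: cost 3+5=8, value 22+26=48
- A+C+D: cost 2+3+3=8, value 8+22+13=43
- D+E: cost 3+5=8, value 13+26=39
- C+D: cost 3+3=6, value 22+13=35
- A+E: cost 2+5=7, value 8+26=34
Best: 48 util.

48 util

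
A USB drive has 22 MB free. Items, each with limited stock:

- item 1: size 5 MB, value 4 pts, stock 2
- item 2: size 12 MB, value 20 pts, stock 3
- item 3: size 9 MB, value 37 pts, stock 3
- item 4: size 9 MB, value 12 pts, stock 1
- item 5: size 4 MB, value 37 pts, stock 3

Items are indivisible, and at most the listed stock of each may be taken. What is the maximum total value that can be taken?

Top feasible selections:
- 1×item 3 + 3×item 5: size 21, value 148
- 1×item 4 + 3×item 5: size 21, value 123
- 2×item 1 + 3×item 5: size 22, value 119
Best: 148 pts.

148 pts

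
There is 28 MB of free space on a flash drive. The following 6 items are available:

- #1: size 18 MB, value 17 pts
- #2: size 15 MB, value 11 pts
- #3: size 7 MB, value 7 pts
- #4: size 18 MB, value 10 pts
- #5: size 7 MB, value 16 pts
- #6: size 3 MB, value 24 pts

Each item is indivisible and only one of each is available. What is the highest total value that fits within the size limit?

Check high-value combinations within 28 MB:
- #1+#5+#6: size 18+7+3=28, value 17+16+24=57
- #2+#5+#6: size 15+7+3=25, value 11+16+24=51
- #4+#5+#6: size 18+7+3=28, value 10+16+24=50
- #1+#3+#6: size 18+7+3=28, value 17+7+24=48
- #3+#5+#6: size 7+7+3=17, value 7+16+24=47
Best: 57 pts.

57 pts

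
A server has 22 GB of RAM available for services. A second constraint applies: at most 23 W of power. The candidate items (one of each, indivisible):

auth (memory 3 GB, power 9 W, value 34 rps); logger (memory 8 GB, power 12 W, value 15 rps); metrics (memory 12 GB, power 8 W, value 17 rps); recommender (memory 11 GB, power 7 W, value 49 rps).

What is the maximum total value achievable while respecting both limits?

Feasible sets respecting both limits:
- auth+recommender: memory 14, power 16, value 83
- logger+recommender: memory 19, power 19, value 64
- auth+metrics: memory 15, power 17, value 51
- auth+logger: memory 11, power 21, value 49
Best: 83 rps.

83 rps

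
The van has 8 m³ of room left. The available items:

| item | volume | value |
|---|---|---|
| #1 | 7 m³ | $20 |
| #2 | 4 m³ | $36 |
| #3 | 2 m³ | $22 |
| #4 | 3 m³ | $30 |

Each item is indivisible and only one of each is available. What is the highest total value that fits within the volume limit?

$66

Check high-value combinations within 8 m³:
- #2+#4: volume 4+3=7, value 36+30=66
- #2+#3: volume 4+2=6, value 36+22=58
- #3+#4: volume 2+3=5, value 22+30=52
Best: $66.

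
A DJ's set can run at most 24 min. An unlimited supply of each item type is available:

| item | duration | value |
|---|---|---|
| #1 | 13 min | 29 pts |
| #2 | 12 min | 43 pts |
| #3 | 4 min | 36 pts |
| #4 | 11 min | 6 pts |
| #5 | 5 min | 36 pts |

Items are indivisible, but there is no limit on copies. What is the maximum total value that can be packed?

216 pts

Best value-per-unit is #3 at 36/4, and filling with it alone uses duration 6×4=24. No mix of the others beats 6×36 = 216.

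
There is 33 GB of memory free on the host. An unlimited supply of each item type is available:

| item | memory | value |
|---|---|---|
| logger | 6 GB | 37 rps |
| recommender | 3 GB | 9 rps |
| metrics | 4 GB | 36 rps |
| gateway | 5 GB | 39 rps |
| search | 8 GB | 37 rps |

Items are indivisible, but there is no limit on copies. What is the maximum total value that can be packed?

Best value-per-unit is metrics at 36/4; filling with it alone gives 8×36 = 288.
Optimal mix: 7×metrics + 1×gateway → memory 33, value 291.

291 rps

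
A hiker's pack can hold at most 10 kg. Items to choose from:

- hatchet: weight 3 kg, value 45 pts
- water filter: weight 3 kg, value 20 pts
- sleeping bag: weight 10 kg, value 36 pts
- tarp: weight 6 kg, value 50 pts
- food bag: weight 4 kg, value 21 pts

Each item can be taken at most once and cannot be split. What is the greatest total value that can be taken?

Check high-value combinations within 10 kg:
- hatchet+tarp: weight 3+6=9, value 45+50=95
- hatchet+water filter+food bag: weight 3+3+4=10, value 45+20+21=86
- tarp+food bag: weight 6+4=10, value 50+21=71
- water filter+tarp: weight 3+6=9, value 20+50=70
- hatchet+food bag: weight 3+4=7, value 45+21=66
Best: 95 pts.

95 pts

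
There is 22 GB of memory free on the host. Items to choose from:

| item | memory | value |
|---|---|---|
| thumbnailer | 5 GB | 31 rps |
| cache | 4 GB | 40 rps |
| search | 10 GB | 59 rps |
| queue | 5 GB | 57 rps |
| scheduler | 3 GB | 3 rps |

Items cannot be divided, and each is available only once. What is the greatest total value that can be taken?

159 rps

This is a 0/1 knapsack; check combinations near the capacity.
- cache+search+queue+scheduler: memory 4+10+5+3=22, value 40+59+57+3=159
- cache+search+queue: memory 4+10+5=19, value 40+59+57=156
- thumbnailer+search+queue: memory 5+10+5=20, value 31+59+57=147
Best: 159 rps.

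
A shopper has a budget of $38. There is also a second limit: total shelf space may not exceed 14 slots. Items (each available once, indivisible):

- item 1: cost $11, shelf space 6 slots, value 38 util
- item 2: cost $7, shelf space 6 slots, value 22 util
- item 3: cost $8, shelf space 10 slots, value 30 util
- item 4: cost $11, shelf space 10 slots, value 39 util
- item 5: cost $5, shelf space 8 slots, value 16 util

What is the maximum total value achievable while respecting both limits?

Feasible sets respecting both limits:
- item 1+item 2: cost 18, shelf space 12, value 60
- item 1+item 5: cost 16, shelf space 14, value 54
- item 4: cost 11, shelf space 10, value 39
Best: 60 util.

60 util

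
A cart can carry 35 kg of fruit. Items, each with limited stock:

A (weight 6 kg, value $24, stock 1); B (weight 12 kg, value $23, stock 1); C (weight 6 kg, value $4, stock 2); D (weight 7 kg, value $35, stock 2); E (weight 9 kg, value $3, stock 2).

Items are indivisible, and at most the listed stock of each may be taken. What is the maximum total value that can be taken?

Best selections within weight 35 and stock limits:
- 1×A + 1×B + 2×D: weight 32, value 117
- 1×A + 2×C + 2×D: weight 32, value 102
- 1×A + 1×C + 2×D + 1×E: weight 35, value 101
- 1×A + 1×C + 2×D: weight 26, value 98
Best: $117.

$117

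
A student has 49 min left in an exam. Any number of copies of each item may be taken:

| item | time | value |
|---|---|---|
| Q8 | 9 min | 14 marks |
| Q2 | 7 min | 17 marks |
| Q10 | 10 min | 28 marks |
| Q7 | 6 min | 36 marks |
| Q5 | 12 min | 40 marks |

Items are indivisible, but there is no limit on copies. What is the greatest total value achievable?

288 marks

Best value-per-unit is Q7 at 36/6, and filling with it alone uses time 8×6=48. No mix of the others beats 8×36 = 288.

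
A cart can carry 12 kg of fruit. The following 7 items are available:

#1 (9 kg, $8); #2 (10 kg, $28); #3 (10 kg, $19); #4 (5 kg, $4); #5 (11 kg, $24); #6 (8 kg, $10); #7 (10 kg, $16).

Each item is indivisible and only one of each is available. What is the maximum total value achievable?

Check high-value combinations within 12 kg:
- #2: weight 10, value 28
- #5: weight 11, value 24
- #3: weight 10, value 19
Best: $28.

$28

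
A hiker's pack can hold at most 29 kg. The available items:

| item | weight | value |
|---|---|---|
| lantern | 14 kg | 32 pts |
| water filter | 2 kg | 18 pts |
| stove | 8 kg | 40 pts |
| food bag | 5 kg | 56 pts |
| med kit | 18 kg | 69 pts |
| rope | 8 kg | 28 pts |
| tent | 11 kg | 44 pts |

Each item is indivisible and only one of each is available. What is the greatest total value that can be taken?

158 pts

Check high-value combinations within 29 kg:
- water filter+stove+food bag+tent: weight 2+8+5+11=26, value 18+40+56+44=158
- water filter+food bag+rope+tent: weight 2+5+8+11=26, value 18+56+28+44=146
- lantern+water filter+stove+food bag: weight 14+2+8+5=29, value 32+18+40+56=146
Best: 158 pts.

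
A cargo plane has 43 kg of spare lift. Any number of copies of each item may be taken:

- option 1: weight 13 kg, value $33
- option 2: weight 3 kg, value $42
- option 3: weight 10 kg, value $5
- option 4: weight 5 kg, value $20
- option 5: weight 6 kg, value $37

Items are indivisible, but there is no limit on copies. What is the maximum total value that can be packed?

Best value-per-unit is option 2 at 42/3, and filling with it alone uses weight 14×3=42. No mix of the others beats 14×42 = 588.

$588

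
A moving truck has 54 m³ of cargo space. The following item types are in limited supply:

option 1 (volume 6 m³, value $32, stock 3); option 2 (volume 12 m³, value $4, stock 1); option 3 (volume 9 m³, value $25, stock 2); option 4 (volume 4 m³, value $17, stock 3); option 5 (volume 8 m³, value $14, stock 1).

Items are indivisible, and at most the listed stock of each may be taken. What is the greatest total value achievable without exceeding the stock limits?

$197

Top feasible selections:
- 3×option 1 + 2×option 3 + 3×option 4: volume 48, value 197
- 3×option 1 + 2×option 3 + 2×option 4 + 1×option 5: volume 52, value 194
- 3×option 1 + 1×option 3 + 3×option 4 + 1×option 5: volume 47, value 186
- 3×option 1 + 2×option 3 + 2×option 4: volume 44, value 180
Best: $197.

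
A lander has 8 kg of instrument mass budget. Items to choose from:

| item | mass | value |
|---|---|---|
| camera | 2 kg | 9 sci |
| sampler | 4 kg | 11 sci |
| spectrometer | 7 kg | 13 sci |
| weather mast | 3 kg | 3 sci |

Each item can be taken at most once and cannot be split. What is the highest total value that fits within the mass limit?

This is a 0/1 knapsack; check combinations near the capacity.
- camera+sampler: mass 2+4=6, value 9+11=20
- sampler+weather mast: mass 4+3=7, value 11+3=14
- spectrometer: mass 7, value 13
- camera+weather mast: mass 2+3=5, value 9+3=12
Best: 20 sci.

20 sci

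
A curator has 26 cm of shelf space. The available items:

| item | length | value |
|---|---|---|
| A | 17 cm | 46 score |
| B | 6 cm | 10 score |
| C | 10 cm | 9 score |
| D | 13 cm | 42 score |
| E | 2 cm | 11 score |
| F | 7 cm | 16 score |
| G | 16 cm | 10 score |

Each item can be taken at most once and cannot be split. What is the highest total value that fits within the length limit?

Check high-value combinations within 26 cm:
- A+E+F: length 17+2+7=26, value 46+11+16=73
- D+E+F: length 13+2+7=22, value 42+11+16=69
- B+D+F: length 6+13+7=26, value 10+42+16=68
- A+B+E: length 17+6+2=25, value 46+10+11=67
- B+D+E: length 6+13+2=21, value 10+42+11=63
Best: 73 score.

73 score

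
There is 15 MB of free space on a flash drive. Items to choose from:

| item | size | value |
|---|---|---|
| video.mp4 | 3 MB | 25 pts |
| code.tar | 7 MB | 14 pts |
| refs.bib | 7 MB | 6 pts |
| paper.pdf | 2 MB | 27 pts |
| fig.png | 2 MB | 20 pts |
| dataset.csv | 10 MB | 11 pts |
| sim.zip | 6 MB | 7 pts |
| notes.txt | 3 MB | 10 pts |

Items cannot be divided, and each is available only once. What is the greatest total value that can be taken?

Check high-value combinations within 15 MB:
- video.mp4+code.tar+paper.pdf+fig.png: size 3+7+2+2=14, value 25+14+27+20=86
- video.mp4+paper.pdf+fig.png+notes.txt: size 3+2+2+3=10, value 25+27+20+10=82
- video.mp4+paper.pdf+fig.png+sim.zip: size 3+2+2+6=13, value 25+27+20+7=79
- video.mp4+refs.bib+paper.pdf+fig.png: size 3+7+2+2=14, value 25+6+27+20=78
Best: 86 pts.

86 pts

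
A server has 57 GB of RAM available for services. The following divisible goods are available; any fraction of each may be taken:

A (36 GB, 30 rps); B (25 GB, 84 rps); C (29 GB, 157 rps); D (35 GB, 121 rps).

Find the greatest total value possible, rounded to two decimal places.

Take in order of value per unit:
- C (157/29 per unit): all 29 → value 157, running total 157.00
- D (121/35 per unit): 28 of 35 → value 28×121/35 = 96.8000, running total 253.80
Total 253.80.

253.80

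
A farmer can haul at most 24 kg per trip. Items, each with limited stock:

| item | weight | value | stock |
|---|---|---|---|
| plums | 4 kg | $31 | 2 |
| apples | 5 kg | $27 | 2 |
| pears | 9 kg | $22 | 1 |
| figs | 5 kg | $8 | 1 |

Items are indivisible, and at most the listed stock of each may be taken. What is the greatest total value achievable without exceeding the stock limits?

Best selections within weight 24 and stock limits:
- 2×plums + 2×apples + 1×figs: weight 23, value 124
- 2×plums + 2×apples: weight 18, value 116
- 2×plums + 1×apples + 1×pears: weight 22, value 111
- 1×plums + 2×apples + 1×pears: weight 23, value 107
Best: $124.

$124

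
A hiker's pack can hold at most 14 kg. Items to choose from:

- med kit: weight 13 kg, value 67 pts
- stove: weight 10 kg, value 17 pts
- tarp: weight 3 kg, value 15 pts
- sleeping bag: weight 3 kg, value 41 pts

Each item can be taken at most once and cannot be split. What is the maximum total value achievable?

Check high-value combinations within 14 kg:
- med kit: weight 13, value 67
- stove+sleeping bag: weight 10+3=13, value 17+41=58
- tarp+sleeping bag: weight 3+3=6, value 15+41=56
Best: 67 pts.

67 pts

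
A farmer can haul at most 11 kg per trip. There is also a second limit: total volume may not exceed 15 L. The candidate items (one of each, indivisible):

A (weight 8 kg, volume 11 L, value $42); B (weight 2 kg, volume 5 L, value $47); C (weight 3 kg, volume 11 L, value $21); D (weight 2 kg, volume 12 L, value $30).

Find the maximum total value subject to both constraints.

Feasible sets respecting both limits:
- B: weight 2, volume 5, value 47
- A: weight 8, volume 11, value 42
- D: weight 2, volume 12, value 30
- C: weight 3, volume 11, value 21
Best: $47.

$47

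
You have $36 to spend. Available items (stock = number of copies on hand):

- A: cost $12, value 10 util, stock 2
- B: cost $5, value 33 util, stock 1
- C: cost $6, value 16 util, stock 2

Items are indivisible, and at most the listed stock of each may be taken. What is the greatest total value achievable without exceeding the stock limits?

75 util

Top feasible selections:
- 1×A + 1×B + 2×C: cost 29, value 75
- 2×A + 1×B + 1×C: cost 35, value 69
- 1×B + 2×C: cost 17, value 65
Best: 75 util.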